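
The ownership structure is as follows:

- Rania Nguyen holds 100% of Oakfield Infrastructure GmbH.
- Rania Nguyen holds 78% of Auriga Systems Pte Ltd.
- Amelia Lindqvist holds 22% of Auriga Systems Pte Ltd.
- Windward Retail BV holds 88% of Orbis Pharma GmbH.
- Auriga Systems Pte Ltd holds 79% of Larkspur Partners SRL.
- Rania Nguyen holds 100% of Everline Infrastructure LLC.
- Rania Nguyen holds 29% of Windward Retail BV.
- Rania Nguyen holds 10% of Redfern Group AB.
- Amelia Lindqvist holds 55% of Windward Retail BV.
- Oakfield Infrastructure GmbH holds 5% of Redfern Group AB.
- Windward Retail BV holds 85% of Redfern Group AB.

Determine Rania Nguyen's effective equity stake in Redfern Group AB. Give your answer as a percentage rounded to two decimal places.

Rania reaches Redfern along 3 paths.
Direct stake: 10% = 10%.
Via Windward: 29% × 85% = 24.65%.
Via Oakfield: 100% × 5% = 5%.
Total: 10% + 24.65% + 5% = 39.65%.

39.65%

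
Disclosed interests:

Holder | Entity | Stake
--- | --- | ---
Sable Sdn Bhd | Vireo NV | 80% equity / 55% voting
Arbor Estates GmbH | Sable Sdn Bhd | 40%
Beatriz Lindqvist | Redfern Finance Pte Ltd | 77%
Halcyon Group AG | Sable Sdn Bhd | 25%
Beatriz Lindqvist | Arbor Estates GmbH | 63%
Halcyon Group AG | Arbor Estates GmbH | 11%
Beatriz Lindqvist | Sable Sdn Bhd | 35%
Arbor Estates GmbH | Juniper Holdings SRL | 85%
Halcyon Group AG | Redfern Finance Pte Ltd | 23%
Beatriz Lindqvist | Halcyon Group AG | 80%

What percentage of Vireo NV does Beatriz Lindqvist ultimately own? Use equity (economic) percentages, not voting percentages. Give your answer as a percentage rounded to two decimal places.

Beatriz reaches Vireo along 4 paths.
Via Halcyon → Sable: 80% × 25% × 80% = 16%.
Via Sable: 35% × 80% = 28%.
Via Arbor → Sable: 63% × 40% × 80% = 20.16%.
Via Halcyon → Arbor → Sable: 80% × 11% × 40% × 80% = 2.816%.
Total: 16% + 28% + 20.16% + 2.816% = 66.976%.
Rounded: 66.98%.

66.98%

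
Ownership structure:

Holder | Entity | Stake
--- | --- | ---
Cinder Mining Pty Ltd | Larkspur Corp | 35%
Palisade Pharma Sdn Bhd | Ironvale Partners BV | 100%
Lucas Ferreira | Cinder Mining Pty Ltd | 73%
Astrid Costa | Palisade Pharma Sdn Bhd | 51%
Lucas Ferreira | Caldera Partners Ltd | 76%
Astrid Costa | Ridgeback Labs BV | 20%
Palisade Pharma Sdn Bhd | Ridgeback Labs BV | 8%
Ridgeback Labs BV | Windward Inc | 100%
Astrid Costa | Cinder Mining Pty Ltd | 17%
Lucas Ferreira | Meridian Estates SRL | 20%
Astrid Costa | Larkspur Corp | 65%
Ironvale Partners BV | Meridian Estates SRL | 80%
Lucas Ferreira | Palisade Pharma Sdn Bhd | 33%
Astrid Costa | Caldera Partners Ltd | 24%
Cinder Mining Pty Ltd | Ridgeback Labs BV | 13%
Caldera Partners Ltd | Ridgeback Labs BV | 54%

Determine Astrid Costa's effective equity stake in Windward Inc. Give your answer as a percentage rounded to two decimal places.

Astrid reaches Windward along 4 paths.
Via Caldera → Ridgeback: 24% × 54% × 100% = 12.96%.
Via Palisade → Ridgeback: 51% × 8% × 100% = 4.08%.
Via Ridgeback: 20% × 100% = 20%.
Via Cinder → Ridgeback: 17% × 13% × 100% = 2.21%.
Total: 12.96% + 4.08% + 20% + 2.21% = 39.25%.

39.25%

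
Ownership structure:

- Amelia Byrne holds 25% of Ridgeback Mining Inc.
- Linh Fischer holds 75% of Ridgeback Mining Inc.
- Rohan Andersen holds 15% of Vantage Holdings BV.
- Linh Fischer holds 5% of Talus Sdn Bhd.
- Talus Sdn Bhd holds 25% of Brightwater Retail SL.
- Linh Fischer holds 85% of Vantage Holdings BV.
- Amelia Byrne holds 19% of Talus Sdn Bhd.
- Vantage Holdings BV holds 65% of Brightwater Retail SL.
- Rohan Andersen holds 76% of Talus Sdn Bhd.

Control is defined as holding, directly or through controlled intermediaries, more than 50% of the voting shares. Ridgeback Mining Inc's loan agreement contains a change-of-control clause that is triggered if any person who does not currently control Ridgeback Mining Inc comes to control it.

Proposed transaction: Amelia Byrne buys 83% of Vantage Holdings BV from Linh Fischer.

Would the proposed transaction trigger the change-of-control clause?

No

The purchase adds only to Amelia's holdings (Linh's stake shrinks), so Amelia is the only person who could newly come to control Ridgeback.
Amelia's largest direct stake is 25% in Ridgeback, which does not meet the threshold, so Amelia controls no company.
In Ridgeback, Amelia's side holds only 25%, not > 50%.
So before the transaction, Amelia does not control Ridgeback.
After the purchase, Amelia holds 83% of Vantage directly, and Linh's stake falls to 2%.
Amelia holds 83% of Vantage, so Amelia controls Vantage.
Vantage holds 65% of Brightwater, so Amelia controls Brightwater.
After the transaction, Amelia's side holds 25% of Ridgeback, not > 50%, so Amelia still does not control Ridgeback.
No new person acquires control, so the clause is not triggered.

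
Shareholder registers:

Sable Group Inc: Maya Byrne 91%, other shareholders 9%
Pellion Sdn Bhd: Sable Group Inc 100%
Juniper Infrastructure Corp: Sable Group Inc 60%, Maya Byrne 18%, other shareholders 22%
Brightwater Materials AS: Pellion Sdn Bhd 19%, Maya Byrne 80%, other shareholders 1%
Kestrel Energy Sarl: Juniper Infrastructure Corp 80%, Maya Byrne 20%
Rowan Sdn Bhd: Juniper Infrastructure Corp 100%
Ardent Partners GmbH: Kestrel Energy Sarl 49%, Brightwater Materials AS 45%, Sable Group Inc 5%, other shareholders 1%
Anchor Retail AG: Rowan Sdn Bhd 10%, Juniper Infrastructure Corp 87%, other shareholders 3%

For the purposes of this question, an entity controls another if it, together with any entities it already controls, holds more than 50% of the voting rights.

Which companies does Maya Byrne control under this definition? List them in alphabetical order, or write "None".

Anchor Retail AG, Ardent Partners GmbH, Brightwater Materials AS, Juniper Infrastructure Corp, Kestrel Energy Sarl, Pellion Sdn Bhd, Rowan Sdn Bhd, Sable Group Inc

Maya holds 91% of Sable, so Maya controls Sable.
Sable holds 100% of Pellion, so Maya controls Pellion.
Sable and Maya together hold 60% + 18% = 78% of Juniper, so Maya controls Juniper.
Pellion and Maya together hold 19% + 80% = 99% of Brightwater, so Maya controls Brightwater.
Juniper and Maya together hold 80% + 20% = 100% of Kestrel, so Maya controls Kestrel.
Juniper holds 100% of Rowan, so Maya controls Rowan.
Kestrel and Brightwater and Sable together hold 49% + 45% + 5% = 99% of Ardent, so Maya controls Ardent.
Rowan and Juniper together hold 10% + 87% = 97% of Anchor, so Maya controls Anchor.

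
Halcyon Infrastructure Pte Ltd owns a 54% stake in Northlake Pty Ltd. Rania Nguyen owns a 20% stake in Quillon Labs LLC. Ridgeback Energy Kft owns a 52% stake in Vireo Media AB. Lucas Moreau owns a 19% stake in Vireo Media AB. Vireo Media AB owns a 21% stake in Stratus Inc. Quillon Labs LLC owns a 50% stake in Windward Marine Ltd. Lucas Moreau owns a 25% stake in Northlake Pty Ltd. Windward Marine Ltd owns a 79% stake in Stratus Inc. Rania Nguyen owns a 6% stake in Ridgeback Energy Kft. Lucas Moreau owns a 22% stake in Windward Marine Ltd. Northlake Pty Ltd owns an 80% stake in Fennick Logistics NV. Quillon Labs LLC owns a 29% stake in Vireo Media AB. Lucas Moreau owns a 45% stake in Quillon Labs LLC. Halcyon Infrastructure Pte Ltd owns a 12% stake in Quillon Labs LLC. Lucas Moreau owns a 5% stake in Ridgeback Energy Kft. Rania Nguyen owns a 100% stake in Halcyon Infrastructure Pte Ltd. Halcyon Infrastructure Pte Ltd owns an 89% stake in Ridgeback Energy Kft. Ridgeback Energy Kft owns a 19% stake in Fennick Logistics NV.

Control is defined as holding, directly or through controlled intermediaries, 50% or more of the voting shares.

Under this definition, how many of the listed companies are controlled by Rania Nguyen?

5

Rania holds 100% of Halcyon, so Rania controls Halcyon.
Halcyon and Rania together hold 89% + 6% = 95% of Ridgeback, so Rania controls Ridgeback.
Halcyon holds 54% of Northlake, so Rania controls Northlake.
Ridgeback holds 52% of Vireo, so Rania controls Vireo.
Northlake and Ridgeback together hold 80% + 19% = 99% of Fennick, so Rania controls Fennick.
No other company's threshold is met.
Rania controls 5 companies.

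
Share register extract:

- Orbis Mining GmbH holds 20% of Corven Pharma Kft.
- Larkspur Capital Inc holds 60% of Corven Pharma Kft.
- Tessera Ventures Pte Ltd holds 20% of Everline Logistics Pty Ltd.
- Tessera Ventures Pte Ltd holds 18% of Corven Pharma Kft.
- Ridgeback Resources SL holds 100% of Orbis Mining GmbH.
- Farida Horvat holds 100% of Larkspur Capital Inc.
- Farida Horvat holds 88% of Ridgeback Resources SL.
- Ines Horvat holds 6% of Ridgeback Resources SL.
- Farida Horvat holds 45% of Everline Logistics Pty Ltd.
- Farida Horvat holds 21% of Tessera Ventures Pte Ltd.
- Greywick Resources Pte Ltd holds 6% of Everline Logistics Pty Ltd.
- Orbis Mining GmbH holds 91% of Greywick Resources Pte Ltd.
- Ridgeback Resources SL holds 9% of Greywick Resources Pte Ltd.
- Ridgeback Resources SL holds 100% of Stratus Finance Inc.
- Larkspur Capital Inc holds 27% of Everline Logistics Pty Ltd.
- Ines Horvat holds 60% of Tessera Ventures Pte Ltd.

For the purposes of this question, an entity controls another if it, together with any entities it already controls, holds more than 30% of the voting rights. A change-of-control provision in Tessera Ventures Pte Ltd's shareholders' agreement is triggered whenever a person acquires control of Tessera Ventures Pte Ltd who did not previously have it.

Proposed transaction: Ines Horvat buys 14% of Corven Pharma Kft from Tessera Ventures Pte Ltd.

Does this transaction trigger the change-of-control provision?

The purchase adds only to Ines's holdings (Tessera's stake shrinks), so Ines is the only person who could newly come to control Tessera.
Ines holds 60% of Tessera, so Ines controls Tessera.
So Ines already controls Tessera before the transaction.
After the purchase, Ines holds 14% of Corven directly, and Tessera's stake falls to 4%.
Ines controlled Tessera already, so this is not a new person acquiring control; every other person's position is unchanged or reduced.
No new person acquires control, so the clause is not triggered.

No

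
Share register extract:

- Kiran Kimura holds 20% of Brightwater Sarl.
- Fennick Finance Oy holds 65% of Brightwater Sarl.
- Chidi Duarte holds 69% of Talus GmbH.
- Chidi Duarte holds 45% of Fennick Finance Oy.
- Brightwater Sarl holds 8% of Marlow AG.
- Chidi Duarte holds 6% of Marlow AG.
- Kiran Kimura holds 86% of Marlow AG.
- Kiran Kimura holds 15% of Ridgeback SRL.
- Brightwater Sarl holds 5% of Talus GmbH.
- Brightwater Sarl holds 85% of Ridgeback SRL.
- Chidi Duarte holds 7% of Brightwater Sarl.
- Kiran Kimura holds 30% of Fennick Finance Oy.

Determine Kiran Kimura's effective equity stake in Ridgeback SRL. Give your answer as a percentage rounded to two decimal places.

48.58%

Kiran reaches Ridgeback along 3 paths.
Via Brightwater: 20% × 85% = 17%.
Via Fennick → Brightwater: 30% × 65% × 85% = 16.575%.
Direct stake: 15% = 15%.
Total: 17% + 16.575% + 15% = 48.575%.
Rounded: 48.58%.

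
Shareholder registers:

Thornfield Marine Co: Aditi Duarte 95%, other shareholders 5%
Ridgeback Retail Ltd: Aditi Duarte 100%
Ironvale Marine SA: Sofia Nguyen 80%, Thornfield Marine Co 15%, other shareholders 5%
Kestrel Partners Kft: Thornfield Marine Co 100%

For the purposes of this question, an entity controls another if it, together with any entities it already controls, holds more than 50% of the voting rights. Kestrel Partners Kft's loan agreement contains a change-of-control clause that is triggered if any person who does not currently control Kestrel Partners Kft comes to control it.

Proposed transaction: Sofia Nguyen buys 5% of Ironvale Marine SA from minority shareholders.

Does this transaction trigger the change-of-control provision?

No

The purchase changes only Sofia's holdings, so Sofia is the only person who could newly come to control Kestrel.
Sofia holds 80% of Ironvale, so Sofia controls Ironvale.
Neither Sofia nor any entity Sofia controls holds any voting interest in Kestrel.
So before the transaction, Sofia does not control Kestrel.
After the purchase, Sofia's direct stake in Ironvale rises to 80% + 5% = 85%.
Sofia holds 85% of Ironvale, so Sofia controls Ironvale.
After the transaction, neither Sofia nor any entity Sofia controls holds a voting interest in Kestrel, so Sofia still does not control it.
No new person acquires control, so the clause is not triggered.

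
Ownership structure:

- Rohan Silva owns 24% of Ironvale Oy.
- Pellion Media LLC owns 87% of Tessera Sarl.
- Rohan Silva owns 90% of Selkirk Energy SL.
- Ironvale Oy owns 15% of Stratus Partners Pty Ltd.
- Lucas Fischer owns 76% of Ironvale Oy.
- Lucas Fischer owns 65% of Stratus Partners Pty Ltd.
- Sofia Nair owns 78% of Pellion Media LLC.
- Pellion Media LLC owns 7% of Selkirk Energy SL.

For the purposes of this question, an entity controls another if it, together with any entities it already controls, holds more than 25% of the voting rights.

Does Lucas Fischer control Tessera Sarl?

Lucas holds 76% of Ironvale, so Lucas controls Ironvale.
Ironvale and Lucas together hold 15% + 65% = 80% of Stratus, so Lucas controls Stratus.
Neither Lucas nor any entity Lucas controls holds any voting interest in Tessera.
So Lucas does not control Tessera.

No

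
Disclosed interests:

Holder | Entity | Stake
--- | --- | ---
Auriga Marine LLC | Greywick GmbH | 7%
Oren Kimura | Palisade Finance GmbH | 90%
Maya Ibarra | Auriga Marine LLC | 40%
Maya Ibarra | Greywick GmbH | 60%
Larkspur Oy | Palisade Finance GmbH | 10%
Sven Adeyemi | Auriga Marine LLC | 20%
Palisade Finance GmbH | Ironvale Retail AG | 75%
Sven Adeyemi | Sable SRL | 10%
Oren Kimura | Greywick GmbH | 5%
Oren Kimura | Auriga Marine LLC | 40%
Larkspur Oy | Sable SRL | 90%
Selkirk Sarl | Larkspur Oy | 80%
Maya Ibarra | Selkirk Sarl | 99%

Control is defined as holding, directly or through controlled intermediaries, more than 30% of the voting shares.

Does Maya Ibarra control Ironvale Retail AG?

Maya holds 40% of Auriga, so Maya controls Auriga.
Maya holds 99% of Selkirk, so Maya controls Selkirk.
Selkirk holds 80% of Larkspur, so Maya controls Larkspur.
Maya and Auriga together hold 60% + 7% = 67% of Greywick, so Maya controls Greywick.
Larkspur holds 90% of Sable, so Maya controls Sable.
Neither Maya nor any entity Maya controls holds any voting interest in Ironvale.
So Maya does not control Ironvale.

No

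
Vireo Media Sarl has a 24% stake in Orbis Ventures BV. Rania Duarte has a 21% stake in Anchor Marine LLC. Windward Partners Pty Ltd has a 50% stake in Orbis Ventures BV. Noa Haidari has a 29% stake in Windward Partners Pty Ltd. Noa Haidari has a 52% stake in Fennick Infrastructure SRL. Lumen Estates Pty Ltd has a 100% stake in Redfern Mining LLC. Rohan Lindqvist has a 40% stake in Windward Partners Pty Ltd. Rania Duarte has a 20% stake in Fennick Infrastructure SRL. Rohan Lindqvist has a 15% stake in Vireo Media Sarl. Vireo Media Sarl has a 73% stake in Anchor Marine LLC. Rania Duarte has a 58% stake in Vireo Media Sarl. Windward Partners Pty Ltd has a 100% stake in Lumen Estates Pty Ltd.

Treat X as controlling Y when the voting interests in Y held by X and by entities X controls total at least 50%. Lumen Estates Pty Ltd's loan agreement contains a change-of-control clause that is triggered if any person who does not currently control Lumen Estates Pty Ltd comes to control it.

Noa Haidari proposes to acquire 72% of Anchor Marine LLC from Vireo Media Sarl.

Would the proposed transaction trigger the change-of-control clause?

The purchase adds only to Noa's holdings (Vireo's stake shrinks), so Noa is the only person who could newly come to control Lumen.
Noa holds 52% of Fennick, so Noa controls Fennick.
Neither Noa nor any entity Noa controls holds any voting interest in Lumen.
So before the transaction, Noa does not control Lumen.
After the purchase, Noa holds 72% of Anchor directly, and Vireo's stake falls to 1%.
Noa holds 72% of Anchor, so Noa controls Anchor.
After the transaction, neither Noa nor any entity Noa controls holds a voting interest in Lumen, so Noa still does not control it.
No new person acquires control, so the clause is not triggered.

No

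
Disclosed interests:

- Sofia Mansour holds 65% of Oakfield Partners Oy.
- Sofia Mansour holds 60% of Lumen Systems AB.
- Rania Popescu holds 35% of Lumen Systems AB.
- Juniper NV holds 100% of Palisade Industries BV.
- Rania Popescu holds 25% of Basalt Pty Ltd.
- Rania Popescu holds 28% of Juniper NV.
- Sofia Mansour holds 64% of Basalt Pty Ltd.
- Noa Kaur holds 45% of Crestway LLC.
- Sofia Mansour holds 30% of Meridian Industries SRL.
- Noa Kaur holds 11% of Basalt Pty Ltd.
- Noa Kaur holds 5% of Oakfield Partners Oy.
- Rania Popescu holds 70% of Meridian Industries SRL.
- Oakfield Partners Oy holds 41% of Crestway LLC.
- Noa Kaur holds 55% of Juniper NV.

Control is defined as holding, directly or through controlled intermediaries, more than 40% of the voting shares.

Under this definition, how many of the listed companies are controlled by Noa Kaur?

Noa holds 55% of Juniper, so Noa controls Juniper.
Juniper holds 100% of Palisade, so Noa controls Palisade.
Noa holds 45% of Crestway, so Noa controls Crestway.
No other company's threshold is met.
Noa controls 3 companies.

3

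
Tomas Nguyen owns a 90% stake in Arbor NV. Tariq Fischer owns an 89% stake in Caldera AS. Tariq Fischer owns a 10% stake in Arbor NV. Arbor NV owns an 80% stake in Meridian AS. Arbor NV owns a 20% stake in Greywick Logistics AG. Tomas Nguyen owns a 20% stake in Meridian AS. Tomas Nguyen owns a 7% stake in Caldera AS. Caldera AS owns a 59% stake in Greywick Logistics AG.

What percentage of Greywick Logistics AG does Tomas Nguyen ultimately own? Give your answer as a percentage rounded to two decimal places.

Tomas reaches Greywick along 2 paths.
Via Arbor: 90% × 20% = 18%.
Via Caldera: 7% × 59% = 4.13%.
Total: 18% + 4.13% = 22.13%.

22.13%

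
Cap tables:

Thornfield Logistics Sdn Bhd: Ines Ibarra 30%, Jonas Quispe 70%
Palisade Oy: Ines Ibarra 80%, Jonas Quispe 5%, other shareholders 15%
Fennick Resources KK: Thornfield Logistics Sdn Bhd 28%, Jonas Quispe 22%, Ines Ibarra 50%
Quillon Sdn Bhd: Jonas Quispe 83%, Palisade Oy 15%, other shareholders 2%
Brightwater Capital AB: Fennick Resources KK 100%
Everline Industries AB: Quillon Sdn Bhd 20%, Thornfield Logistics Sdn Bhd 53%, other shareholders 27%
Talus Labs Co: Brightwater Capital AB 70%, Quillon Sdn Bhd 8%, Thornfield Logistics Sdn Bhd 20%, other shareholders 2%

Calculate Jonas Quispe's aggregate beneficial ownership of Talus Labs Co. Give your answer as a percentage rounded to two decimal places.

49.82%

Jonas reaches Talus along 5 paths.
Via Thornfield → Fennick → Brightwater: 70% × 28% × 100% × 70% = 13.72%.
Via Fennick → Brightwater: 22% × 100% × 70% = 15.4%.
Via Quillon: 83% × 8% = 6.64%.
Via Palisade → Quillon: 5% × 15% × 8% = 0.06%.
Via Thornfield: 70% × 20% = 14%.
Total: 13.72% + 15.4% + 6.64% + 0.06% + 14% = 49.82%.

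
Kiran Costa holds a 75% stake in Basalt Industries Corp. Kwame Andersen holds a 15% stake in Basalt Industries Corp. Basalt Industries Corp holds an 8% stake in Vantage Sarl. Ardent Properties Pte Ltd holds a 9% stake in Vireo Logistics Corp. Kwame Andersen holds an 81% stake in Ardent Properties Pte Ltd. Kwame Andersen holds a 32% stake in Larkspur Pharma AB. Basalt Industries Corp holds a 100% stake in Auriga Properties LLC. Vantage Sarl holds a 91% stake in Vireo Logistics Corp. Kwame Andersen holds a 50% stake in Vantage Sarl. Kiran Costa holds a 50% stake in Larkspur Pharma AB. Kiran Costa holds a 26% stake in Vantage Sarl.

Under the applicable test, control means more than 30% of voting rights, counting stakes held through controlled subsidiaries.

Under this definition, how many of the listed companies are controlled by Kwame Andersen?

4

Kwame holds 32% of Larkspur, so Kwame controls Larkspur.
Kwame holds 81% of Ardent, so Kwame controls Ardent.
Kwame holds 50% of Vantage, so Kwame controls Vantage.
Ardent and Vantage together hold 9% + 91% = 100% of Vireo, so Kwame controls Vireo.
No other company's threshold is met.
Kwame controls 4 companies.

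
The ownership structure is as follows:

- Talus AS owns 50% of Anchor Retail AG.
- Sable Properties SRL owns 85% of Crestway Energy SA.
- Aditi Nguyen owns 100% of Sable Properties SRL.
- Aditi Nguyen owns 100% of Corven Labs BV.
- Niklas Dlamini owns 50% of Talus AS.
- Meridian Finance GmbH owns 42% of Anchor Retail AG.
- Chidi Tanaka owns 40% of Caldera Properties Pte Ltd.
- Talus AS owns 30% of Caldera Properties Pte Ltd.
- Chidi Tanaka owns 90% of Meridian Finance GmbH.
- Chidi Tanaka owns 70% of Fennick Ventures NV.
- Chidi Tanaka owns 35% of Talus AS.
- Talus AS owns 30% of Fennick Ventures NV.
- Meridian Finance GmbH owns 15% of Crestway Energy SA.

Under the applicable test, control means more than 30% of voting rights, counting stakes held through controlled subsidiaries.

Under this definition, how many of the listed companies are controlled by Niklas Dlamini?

Niklas holds 50% of Talus, so Niklas controls Talus.
Talus holds 50% of Anchor, so Niklas controls Anchor.
No other company's threshold is met.
Niklas controls 2 companies.

2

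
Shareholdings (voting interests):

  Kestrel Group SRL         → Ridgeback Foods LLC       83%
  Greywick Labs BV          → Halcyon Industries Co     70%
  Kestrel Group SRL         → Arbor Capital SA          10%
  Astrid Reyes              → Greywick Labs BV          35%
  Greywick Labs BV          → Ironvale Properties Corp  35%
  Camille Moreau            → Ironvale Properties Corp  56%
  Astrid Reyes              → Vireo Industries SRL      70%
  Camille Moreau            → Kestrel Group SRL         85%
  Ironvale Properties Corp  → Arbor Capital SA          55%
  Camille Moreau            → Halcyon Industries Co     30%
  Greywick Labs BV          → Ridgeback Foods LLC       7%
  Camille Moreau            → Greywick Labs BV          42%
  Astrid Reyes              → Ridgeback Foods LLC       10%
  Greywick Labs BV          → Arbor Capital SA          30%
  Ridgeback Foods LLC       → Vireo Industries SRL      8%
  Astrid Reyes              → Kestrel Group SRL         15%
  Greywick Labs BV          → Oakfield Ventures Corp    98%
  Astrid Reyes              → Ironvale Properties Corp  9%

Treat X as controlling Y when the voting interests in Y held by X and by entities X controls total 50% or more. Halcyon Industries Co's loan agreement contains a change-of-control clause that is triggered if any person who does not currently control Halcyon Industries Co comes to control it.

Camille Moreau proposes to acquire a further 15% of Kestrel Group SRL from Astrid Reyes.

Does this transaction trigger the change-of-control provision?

The purchase adds only to Camille's holdings (Astrid's stake shrinks), so Camille is the only person who could newly come to control Halcyon.
Camille holds 56% of Ironvale, so Camille controls Ironvale.
Camille holds 85% of Kestrel, so Camille controls Kestrel.
Kestrel holds 83% of Ridgeback, so Camille controls Ridgeback.
Ironvale and Kestrel together hold 55% + 10% = 65% of Arbor, so Camille controls Arbor.
In Halcyon, Camille's side holds only 30%, not ≥ 50%.
So before the transaction, Camille does not control Halcyon.
After the purchase, Camille's direct stake in Kestrel rises to 85% + 15% = 100%, and Astrid's stake falls to 0%.
Camille holds 100% of Kestrel, so Camille controls Kestrel.
After the transaction, Camille's side holds 30% of Halcyon, not ≥ 50%, so Camille still does not control Halcyon.
No new person acquires control, so the clause is not triggered.

No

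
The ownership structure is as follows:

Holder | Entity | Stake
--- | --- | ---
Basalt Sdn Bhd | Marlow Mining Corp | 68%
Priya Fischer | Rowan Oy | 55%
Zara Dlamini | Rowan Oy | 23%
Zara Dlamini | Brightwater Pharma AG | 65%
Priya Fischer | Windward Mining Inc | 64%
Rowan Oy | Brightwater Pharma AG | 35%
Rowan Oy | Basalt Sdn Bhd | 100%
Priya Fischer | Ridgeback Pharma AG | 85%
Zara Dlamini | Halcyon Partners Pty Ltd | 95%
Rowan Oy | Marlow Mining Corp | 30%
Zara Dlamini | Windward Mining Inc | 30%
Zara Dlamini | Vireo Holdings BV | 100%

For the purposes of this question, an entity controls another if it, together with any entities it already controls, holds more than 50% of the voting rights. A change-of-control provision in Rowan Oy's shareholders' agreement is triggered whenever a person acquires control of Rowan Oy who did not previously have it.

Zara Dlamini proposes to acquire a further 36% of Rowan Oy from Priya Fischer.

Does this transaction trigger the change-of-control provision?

The purchase adds only to Zara's holdings (Priya's stake shrinks), so Zara is the only person who could newly come to control Rowan.
Zara holds 65% of Brightwater, so Zara controls Brightwater.
Zara holds 95% of Halcyon, so Zara controls Halcyon.
Zara holds 100% of Vireo, so Zara controls Vireo.
In Rowan, Zara's side holds only 23%, not > 50%.
So before the transaction, Zara does not control Rowan.
After the purchase, Zara's direct stake in Rowan rises to 23% + 36% = 59%, and Priya's stake falls to 19%.
Zara holds 59% of Rowan, so Zara controls Rowan.
Zara did not control Rowan before and does after, so the clause is triggered.

Yes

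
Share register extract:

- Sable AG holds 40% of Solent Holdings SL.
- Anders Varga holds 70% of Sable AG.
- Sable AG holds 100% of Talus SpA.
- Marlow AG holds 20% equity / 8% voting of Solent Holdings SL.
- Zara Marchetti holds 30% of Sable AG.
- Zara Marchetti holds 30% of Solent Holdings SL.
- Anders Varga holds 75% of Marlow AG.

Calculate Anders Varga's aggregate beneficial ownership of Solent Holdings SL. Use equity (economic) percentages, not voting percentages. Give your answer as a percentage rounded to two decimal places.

Anders reaches Solent along 2 paths.
Via Marlow: 75% × 20% = 15%.
Via Sable: 70% × 40% = 28%.
Total: 15% + 28% = 43%.
Rounded: 43.00%.

43.00%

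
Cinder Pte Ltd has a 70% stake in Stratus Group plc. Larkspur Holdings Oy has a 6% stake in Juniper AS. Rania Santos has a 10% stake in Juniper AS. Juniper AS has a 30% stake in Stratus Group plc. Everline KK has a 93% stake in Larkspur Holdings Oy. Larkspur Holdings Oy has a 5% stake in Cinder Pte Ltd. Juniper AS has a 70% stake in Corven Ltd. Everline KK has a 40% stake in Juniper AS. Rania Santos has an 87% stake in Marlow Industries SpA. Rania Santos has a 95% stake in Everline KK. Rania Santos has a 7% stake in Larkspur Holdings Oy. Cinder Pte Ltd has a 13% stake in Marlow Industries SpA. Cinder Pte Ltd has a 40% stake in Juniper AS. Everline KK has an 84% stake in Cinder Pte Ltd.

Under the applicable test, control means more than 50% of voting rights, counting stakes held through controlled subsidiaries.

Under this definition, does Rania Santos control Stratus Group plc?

Yes

Rania holds 95% of Everline, so Rania controls Everline.
Rania and Everline together hold 7% + 93% = 100% of Larkspur, so Rania controls Larkspur.
Larkspur and Everline together hold 5% + 84% = 89% of Cinder, so Rania controls Cinder.
Cinder and Rania and Everline and Larkspur together hold 40% + 10% + 40% + 6% = 96% of Juniper, so Rania controls Juniper.
Juniper and Cinder together hold 30% + 70% = 100% of Stratus, so Rania controls Stratus.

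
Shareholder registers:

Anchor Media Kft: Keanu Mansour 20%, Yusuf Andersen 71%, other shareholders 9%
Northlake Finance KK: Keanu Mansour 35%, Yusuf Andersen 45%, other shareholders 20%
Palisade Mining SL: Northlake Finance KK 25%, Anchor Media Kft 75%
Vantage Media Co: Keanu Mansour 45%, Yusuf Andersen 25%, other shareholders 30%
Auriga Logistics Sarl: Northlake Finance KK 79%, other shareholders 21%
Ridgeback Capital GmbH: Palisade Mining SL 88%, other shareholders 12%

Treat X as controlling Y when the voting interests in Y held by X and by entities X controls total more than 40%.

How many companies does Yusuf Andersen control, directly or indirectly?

5

Yusuf holds 71% of Anchor, so Yusuf controls Anchor.
Yusuf holds 45% of Northlake, so Yusuf controls Northlake.
Northlake and Anchor together hold 25% + 75% = 100% of Palisade, so Yusuf controls Palisade.
Northlake holds 79% of Auriga, so Yusuf controls Auriga.
Palisade holds 88% of Ridgeback, so Yusuf controls Ridgeback.
No other company's threshold is met.
Yusuf controls 5 companies.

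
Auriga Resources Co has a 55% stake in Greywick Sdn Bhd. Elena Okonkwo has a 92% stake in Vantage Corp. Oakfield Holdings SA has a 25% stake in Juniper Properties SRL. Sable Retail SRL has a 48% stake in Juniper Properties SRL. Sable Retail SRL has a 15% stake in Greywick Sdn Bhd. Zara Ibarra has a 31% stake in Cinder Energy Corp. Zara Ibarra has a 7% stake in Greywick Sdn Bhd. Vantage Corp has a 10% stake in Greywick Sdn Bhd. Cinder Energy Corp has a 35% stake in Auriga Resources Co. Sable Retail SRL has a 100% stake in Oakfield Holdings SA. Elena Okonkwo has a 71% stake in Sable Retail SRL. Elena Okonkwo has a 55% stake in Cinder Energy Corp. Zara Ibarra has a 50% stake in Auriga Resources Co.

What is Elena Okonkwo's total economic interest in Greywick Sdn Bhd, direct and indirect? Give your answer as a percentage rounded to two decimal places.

30.44%

Elena reaches Greywick along 3 paths.
Via Cinder → Auriga: 55% × 35% × 55% = 10.5875%.
Via Sable: 71% × 15% = 10.65%.
Via Vantage: 92% × 10% = 9.2%.
Total: 10.5875% + 10.65% + 9.2% = 30.4375%.
Rounded: 30.44%.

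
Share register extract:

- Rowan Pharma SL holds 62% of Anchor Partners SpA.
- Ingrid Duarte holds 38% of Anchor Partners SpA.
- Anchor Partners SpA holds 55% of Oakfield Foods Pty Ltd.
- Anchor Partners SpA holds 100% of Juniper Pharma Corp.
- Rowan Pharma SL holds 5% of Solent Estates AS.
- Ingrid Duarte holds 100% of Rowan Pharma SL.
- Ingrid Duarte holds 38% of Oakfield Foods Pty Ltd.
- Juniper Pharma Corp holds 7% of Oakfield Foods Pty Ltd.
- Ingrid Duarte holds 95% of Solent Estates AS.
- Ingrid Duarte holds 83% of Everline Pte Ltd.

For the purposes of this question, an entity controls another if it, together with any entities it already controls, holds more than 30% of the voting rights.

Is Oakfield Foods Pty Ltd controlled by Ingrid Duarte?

Ingrid holds 100% of Rowan, so Ingrid controls Rowan.
Rowan and Ingrid together hold 62% + 38% = 100% of Anchor, so Ingrid controls Anchor.
Anchor holds 100% of Juniper, so Ingrid controls Juniper.
Ingrid and Juniper and Anchor together hold 38% + 7% + 55% = 100% of Oakfield, so Ingrid controls Oakfield.

Yes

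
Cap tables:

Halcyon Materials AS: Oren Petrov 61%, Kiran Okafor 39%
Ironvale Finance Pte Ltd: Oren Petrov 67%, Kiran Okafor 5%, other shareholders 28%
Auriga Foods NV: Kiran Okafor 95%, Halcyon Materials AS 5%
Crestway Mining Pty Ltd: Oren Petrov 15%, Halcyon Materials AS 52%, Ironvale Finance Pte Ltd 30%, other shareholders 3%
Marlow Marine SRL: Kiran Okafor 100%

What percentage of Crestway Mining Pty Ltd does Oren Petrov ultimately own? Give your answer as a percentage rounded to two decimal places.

Oren reaches Crestway along 3 paths.
Direct stake: 15% = 15%.
Via Halcyon: 61% × 52% = 31.72%.
Via Ironvale: 67% × 30% = 20.1%.
Total: 15% + 31.72% + 20.1% = 66.82%.

66.82%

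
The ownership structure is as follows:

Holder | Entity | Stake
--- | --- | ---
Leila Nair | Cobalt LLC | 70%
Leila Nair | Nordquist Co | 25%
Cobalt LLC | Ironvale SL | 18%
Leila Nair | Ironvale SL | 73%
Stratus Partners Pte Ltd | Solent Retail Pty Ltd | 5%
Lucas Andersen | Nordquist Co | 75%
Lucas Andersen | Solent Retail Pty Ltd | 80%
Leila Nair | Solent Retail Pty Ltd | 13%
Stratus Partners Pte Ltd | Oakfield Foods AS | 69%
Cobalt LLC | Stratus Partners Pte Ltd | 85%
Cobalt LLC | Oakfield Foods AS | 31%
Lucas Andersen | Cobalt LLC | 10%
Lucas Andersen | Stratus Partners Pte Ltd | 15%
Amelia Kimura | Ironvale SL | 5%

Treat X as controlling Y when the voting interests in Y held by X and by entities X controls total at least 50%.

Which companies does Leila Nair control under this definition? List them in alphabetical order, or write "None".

Cobalt LLC, Ironvale SL, Oakfield Foods AS, Stratus Partners Pte Ltd

Leila holds 70% of Cobalt, so Leila controls Cobalt.
Leila and Cobalt together hold 73% + 18% = 91% of Ironvale, so Leila controls Ironvale.
Cobalt holds 85% of Stratus, so Leila controls Stratus.
Stratus and Cobalt together hold 69% + 31% = 100% of Oakfield, so Leila controls Oakfield.
No other company's threshold is met.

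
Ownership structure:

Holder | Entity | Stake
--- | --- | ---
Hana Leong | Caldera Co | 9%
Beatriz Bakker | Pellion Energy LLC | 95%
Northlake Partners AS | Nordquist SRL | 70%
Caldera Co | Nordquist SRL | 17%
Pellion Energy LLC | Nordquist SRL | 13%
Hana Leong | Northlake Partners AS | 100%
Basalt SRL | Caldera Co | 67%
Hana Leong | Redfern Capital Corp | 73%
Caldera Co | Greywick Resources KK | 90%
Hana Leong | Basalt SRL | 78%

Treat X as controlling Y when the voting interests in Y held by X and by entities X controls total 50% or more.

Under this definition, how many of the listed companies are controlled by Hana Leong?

Hana holds 78% of Basalt, so Hana controls Basalt.
Hana holds 100% of Northlake, so Hana controls Northlake.
Hana and Basalt together hold 9% + 67% = 76% of Caldera, so Hana controls Caldera.
Caldera and Northlake together hold 17% + 70% = 87% of Nordquist, so Hana controls Nordquist.
Caldera holds 90% of Greywick, so Hana controls Greywick.
Hana holds 73% of Redfern, so Hana controls Redfern.
No other company's threshold is met.
Hana controls 6 companies.

6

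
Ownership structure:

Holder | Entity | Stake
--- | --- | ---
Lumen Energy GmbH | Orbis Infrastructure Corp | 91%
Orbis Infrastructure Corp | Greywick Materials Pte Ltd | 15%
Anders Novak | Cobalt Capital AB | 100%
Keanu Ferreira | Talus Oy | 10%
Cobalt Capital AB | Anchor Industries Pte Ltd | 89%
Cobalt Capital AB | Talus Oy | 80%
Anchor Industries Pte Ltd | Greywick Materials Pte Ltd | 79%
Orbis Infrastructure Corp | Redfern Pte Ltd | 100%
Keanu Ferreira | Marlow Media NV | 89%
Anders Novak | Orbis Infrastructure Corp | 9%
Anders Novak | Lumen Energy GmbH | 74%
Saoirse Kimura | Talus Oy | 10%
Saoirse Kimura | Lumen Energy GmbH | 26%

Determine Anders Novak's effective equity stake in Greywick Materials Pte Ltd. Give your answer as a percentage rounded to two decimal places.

81.76%

Anders reaches Greywick along 3 paths.
Via Lumen → Orbis: 74% × 91% × 15% = 10.101%.
Via Orbis: 9% × 15% = 1.35%.
Via Cobalt → Anchor: 100% × 89% × 79% = 70.31%.
Total: 10.101% + 1.35% + 70.31% = 81.761%.
Rounded: 81.76%.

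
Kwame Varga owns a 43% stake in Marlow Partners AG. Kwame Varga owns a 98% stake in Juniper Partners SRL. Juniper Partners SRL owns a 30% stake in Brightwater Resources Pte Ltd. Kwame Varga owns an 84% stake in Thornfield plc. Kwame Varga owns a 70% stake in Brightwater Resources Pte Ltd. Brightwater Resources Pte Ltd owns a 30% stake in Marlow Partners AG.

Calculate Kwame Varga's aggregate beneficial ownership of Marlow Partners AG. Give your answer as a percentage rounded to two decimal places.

72.82%

Kwame reaches Marlow along 3 paths.
Via Juniper → Brightwater: 98% × 30% × 30% = 8.82%.
Via Brightwater: 70% × 30% = 21%.
Direct stake: 43% = 43%.
Total: 8.82% + 21% + 43% = 72.82%.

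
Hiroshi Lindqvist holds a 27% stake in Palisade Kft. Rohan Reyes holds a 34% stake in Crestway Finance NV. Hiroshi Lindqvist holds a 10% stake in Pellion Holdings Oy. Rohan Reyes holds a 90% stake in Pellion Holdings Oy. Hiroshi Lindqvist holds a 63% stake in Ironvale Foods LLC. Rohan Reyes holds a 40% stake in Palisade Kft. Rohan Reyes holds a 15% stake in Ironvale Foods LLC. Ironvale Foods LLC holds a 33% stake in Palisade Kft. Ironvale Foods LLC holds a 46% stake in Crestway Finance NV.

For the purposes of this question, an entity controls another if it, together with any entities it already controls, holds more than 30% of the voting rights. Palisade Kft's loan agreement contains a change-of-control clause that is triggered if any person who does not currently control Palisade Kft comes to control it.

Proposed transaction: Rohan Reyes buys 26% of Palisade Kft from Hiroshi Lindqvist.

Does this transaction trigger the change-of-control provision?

The purchase adds only to Rohan's holdings (Hiroshi's stake shrinks), so Rohan is the only person who could newly come to control Palisade.
Rohan holds 40% of Palisade, so Rohan controls Palisade.
So Rohan already controls Palisade before the transaction.
After the purchase, Rohan's direct stake in Palisade rises to 40% + 26% = 66%, and Hiroshi's stake falls to 1%.
Rohan controlled Palisade already, so this is not a new person acquiring control; every other person's position is unchanged or reduced.
No new person acquires control, so the clause is not triggered.

No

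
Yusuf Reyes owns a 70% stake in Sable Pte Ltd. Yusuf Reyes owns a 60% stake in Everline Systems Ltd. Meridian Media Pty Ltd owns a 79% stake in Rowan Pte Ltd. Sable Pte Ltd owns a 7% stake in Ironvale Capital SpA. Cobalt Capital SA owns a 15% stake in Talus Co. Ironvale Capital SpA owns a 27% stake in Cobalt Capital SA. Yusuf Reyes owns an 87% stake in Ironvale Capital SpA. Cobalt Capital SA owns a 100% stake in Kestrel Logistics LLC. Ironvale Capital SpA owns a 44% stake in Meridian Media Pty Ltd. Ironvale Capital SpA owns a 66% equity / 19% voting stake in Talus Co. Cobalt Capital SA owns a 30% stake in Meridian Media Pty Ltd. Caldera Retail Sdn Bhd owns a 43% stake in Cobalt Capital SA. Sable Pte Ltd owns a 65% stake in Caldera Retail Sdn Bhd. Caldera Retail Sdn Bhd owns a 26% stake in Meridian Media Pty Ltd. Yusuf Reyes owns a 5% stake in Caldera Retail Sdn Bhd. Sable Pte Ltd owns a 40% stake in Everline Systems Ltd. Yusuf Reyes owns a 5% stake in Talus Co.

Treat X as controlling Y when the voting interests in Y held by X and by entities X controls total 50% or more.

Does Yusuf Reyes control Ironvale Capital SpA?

Yes

Yusuf holds 70% of Sable, so Yusuf controls Sable.
Sable and Yusuf together hold 7% + 87% = 94% of Ironvale, so Yusuf controls Ironvale.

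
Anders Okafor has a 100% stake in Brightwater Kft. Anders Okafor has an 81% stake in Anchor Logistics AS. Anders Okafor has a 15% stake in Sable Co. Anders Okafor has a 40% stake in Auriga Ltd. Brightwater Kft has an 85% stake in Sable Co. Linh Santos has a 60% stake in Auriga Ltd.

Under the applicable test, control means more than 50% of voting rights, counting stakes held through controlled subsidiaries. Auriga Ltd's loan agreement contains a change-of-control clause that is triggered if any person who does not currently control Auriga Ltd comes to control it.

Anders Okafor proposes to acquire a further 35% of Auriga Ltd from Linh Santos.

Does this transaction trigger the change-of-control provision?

Yes

The purchase adds only to Anders's holdings (Linh's stake shrinks), so Anders is the only person who could newly come to control Auriga.
Anders holds 100% of Brightwater, so Anders controls Brightwater.
Anders holds 81% of Anchor, so Anders controls Anchor.
Anders and Brightwater together hold 15% + 85% = 100% of Sable, so Anders controls Sable.
In Auriga, Anders's side holds only 40%, not > 50%.
So before the transaction, Anders does not control Auriga.
After the purchase, Anders's direct stake in Auriga rises to 40% + 35% = 75%, and Linh's stake falls to 25%.
Anders holds 75% of Auriga, so Anders controls Auriga.
Anders did not control Auriga before and does after, so the clause is triggered.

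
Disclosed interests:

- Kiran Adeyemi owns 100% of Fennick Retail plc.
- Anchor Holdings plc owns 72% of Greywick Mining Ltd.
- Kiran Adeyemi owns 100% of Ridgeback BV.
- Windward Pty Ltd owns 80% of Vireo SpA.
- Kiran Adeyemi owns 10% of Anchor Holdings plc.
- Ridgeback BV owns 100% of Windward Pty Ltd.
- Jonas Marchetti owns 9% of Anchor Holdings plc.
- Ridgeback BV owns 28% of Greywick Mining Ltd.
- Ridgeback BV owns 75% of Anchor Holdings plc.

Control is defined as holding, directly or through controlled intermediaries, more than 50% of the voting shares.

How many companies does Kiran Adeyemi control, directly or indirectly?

6

Kiran holds 100% of Ridgeback, so Kiran controls Ridgeback.
Ridgeback holds 100% of Windward, so Kiran controls Windward.
Kiran and Ridgeback together hold 10% + 75% = 85% of Anchor, so Kiran controls Anchor.
Kiran holds 100% of Fennick, so Kiran controls Fennick.
Windward holds 80% of Vireo, so Kiran controls Vireo.
Anchor and Ridgeback together hold 72% + 28% = 100% of Greywick, so Kiran controls Greywick.
Kiran controls 6 companies.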